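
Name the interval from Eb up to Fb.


Let's work it out.
Letter names: E → F spans 2 letter names → a 2nd
Semitones: Eb → Fb = 1 half-step
A 2nd of 1 semitone is a minor 2nd
= minor 2nd


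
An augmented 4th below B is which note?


Working:
A 4th spans 4 letter names, so from B we land on F
An augmented 4th = 6 semitones below B
Spell F at that pitch: F
= F


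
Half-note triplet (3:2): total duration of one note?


Triplet: 3 notes occupy the space of 2 half notes
Space = 2 × 2 = 4 beats
Each triplet note = 4 / 3 = 4/3 beats
= 4/3 beats


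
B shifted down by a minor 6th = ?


Solution.
minor 6th: 6 letter names, 8 semitones
Letter: B - 5 → D
Pitch: B - 8 semitones, spelled as a D → D#
= D#


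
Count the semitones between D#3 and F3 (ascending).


Step by step:
Absolute semitone position = octave×12 + chromatic position
D#3: 3×12 + 3 = 39
F3: 3×12 + 5 = 41
Difference = 41 - 39 = 2
= 2 semitones


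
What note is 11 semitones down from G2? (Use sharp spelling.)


Solution.
G2: chromatic position 7 in octave 2 → absolute = 2×12 + 7 = 31
Transpose down 11: 31 - 11 = 20
20 = 1×12 + 8 → G# in octave 1
Result = G#1


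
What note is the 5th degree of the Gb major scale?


Major scale pattern: W-W-H-W-W-W-H (2-2-1-2-2-2-1 semitones)
Starting from Gb:
  Gb + 2 semitones → Ab
  Ab + 2 semitones → Bb
  Bb + 1 semitone → Cb
  Cb + 2 semitones → Db
  Db + 2 semitones → Eb
  Eb + 2 semitones → F
  F + 1 semitone → Gb
Scale: Gb Ab Bb Cb Db Eb F
Degree 5 = Db


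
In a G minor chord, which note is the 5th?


Step by step:
Minor triad = root + minor 3rd (3 semitones) + perfect 5th (7 semitones)
A triad on G stacks thirds, so the chord tones use letter names G-B-D
Root: G
Minor 3rd above G: Bb
Perfect 5th above G: D
The 5th = D


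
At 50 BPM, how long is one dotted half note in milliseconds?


Working:
One quarter-note beat = 60000 / BPM = 60000 / 50 ms
Dotted half note = 3 × quarter note
Duration = 3 × 60000 / 50 = 180000 / 50
= 3600.0 ms


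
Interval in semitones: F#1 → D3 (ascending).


Step by step:
Absolute semitone position = octave×12 + chromatic position
F#1: 1×12 + 6 = 18
D3: 3×12 + 2 = 38
Difference = 38 - 18 = 20
= 20 semitones


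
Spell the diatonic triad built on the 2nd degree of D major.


Let's work it out.
D major scale: D E F# G A B C#
Diatonic triad on degree 2 stacks scale notes 2, 4, 6: E G B
E→G = 3 semitones; E→B = 7 semitones → minor triad
= E G B (minor)


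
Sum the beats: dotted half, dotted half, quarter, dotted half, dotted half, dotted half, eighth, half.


Beat values:
  dotted half = 3 beats
  dotted half = 3 beats
  quarter = 1 beat
  dotted half = 3 beats
  dotted half = 3 beats
  dotted half = 3 beats
  eighth = 0.5 beats
  half = 2 beats
Sum = 3 + 3 + 1 + 3 + 3 + 3 + 0.5 + 2
= 18.5 beats


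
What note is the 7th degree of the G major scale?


Working:
Major scale pattern: W-W-H-W-W-W-H (2-2-1-2-2-2-1 semitones)
Starting from G:
  G + 2 semitones → A
  A + 2 semitones → B
  B + 1 semitone → C
  C + 2 semitones → D
  D + 2 semitones → E
  E + 2 semitones → F#
  F# + 1 semitone → G
Scale: G A B C D E F#
Degree 7 = F#


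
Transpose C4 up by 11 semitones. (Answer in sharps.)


Working:
C4: chromatic position 0 in octave 4 → absolute = 4×12 + 0 = 48
Transpose up 11: 48 + 11 = 59
59 = 4×12 + 11 → B in octave 4
Result = B4


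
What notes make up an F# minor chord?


Working:
Minor triad = root + minor 3rd (3 semitones) + perfect 5th (7 semitones)
A triad on F# stacks thirds, so the chord tones use letter names F-A-C
Root: F#
Minor 3rd above F#: A
Perfect 5th above F#: C#
Chord = F# A C#


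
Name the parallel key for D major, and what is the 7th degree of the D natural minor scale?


Step by step:
Parallel keys share the same tonic but differ in mode
D major → parallel is D minor
D natural minor scale: D E F G A Bb C
= D minor; 7th degree = C


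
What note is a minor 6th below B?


A 6th spans 6 letter names, so from B we land on D
A minor 6th = 8 semitones below B
Spell D at that pitch: D#
= D#


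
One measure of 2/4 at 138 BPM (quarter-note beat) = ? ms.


Solution.
Quarter-note beat duration = 60000 / 138 ms
Beats per measure (2/4) = 2
One measure = 2 × 60000 / 138 = 120000 / 138 ms
= 869.6 ms


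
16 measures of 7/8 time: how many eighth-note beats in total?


Reasoning:
Time signature 7/8: the bottom number 8 means the eighth note gets one count
The top number 7 means 7 eighth-note beats per measure
Total = 7 × 16 measures
= 112 eighth-note beats


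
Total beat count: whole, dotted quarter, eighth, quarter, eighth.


Step by step:
Beat values:
  whole = 4 beats
  dotted quarter = 1.5 beats
  eighth = 0.5 beats
  quarter = 1 beat
  eighth = 0.5 beats
Sum = 4 + 1.5 + 0.5 + 1 + 0.5
= 7.5 beats


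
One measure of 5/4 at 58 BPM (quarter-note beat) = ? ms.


Working:
Quarter-note beat duration = 60000 / 58 ms
Beats per measure (5/4) = 5
One measure = 5 × 60000 / 58 = 300000 / 58 ms
= 5172.4 ms


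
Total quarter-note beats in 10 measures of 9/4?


Time signature 9/4: the bottom number 4 means the quarter note gets one count
The top number 9 means 9 quarter-note beats per measure
Total = 9 × 10 measures
= 90 quarter-note beats


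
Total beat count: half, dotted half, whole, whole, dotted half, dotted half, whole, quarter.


Solution.
Beat values:
  half = 2 beats
  dotted half = 3 beats
  whole = 4 beats
  whole = 4 beats
  dotted half = 3 beats
  dotted half = 3 beats
  whole = 4 beats
  quarter = 1 beat
Sum = 2 + 3 + 4 + 4 + 3 + 3 + 4 + 1
= 24 beats


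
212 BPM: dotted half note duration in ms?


One quarter-note beat = 60000 / BPM = 60000 / 212 ms
Dotted half note = 3 × quarter note
Duration = 3 × 60000 / 212 = 180000 / 212
= 849.1 ms


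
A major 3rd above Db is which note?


Working:
A 3rd spans 3 letter names, so from D we land on F
A major 3rd = 4 semitones above Db
Spell F at that pitch: F
= F


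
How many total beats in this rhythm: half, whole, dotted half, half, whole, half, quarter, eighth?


Beat values:
  half = 2 beats
  whole = 4 beats
  dotted half = 3 beats
  half = 2 beats
  whole = 4 beats
  half = 2 beats
  quarter = 1 beat
  eighth = 0.5 beats
Sum = 2 + 4 + 3 + 2 + 4 + 2 + 1 + 0.5
= 18.5 beats


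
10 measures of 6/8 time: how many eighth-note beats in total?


Working:
Time signature 6/8: the bottom number 8 means the eighth note gets one count
The top number 6 means 6 eighth-note beats per measure
Total = 6 × 10 measures
= 60 eighth-note beats


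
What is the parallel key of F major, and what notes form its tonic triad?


Let's work it out.
Parallel keys share the same tonic but differ in mode
F major → parallel is F minor
Tonic triad of F minor = F Ab C
= F minor; triad = F Ab C


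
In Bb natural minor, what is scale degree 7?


Solution.
Natural minor scale pattern: W-H-W-W-H-W-W (2-1-2-2-1-2-2 semitones)
Starting from Bb:
  Bb + 2 semitones → C
  C + 1 semitone → Db
  Db + 2 semitones → Eb
  Eb + 2 semitones → F
  F + 1 semitone → Gb
  Gb + 2 semitones → Ab
  Ab + 2 semitones → Bb
Scale: Bb C Db Eb F Gb Ab
Degree 7 = Ab


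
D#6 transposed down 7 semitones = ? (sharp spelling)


Reasoning:
D#6: chromatic position 3 in octave 6 → absolute = 6×12 + 3 = 75
Transpose down 7: 75 - 7 = 68
68 = 5×12 + 8 → G# in octave 5
Result = G#5


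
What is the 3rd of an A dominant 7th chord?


Reasoning:
Dominant 7th chord = root + major 3rd + perfect 5th + minor 7th
Seventh chords stack in thirds, so the letter names are A-C-E-G
Root: A
Major 3rd above A: C#
Perfect 5th above A: E
Minor 7th above A: G
The 3rd = C#


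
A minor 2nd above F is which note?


Working:
A 2nd spans 2 letter names, so from F we land on G
A minor 2nd = 1 semitone above F
Spell G at that pitch: Gb
= Gb


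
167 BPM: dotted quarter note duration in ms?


Reasoning:
One quarter-note beat = 60000 / BPM = 60000 / 167 ms
Dotted quarter note = 3/2 × quarter note
Duration = 3/2 × 60000 / 167 = 90000 / 167
= 538.9 ms


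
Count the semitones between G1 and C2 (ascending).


Working:
Absolute semitone position = octave×12 + chromatic position
G1: 1×12 + 7 = 19
C2: 2×12 + 0 = 24
Difference = 24 - 19 = 5
= 5 semitones


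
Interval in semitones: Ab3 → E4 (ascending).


Absolute semitone position = octave×12 + chromatic position
Ab3: 3×12 + 8 = 44
E4: 4×12 + 4 = 52
Difference = 52 - 44 = 8
= 8 semitones


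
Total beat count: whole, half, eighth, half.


Beat values:
  whole = 4 beats
  half = 2 beats
  eighth = 0.5 beats
  half = 2 beats
Sum = 4 + 2 + 0.5 + 2
= 8.5 beats


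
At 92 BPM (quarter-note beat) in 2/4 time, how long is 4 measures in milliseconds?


Quarter-note beat duration = 60000 / 92 ms
Beats per measure (2/4) = 2
One measure = 2 × 60000 / 92 = 120000 / 92 ms
4 measures = 4 × 120000 / 92 = 480000 / 92
= 5217.4 ms


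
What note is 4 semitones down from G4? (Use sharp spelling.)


G4: chromatic position 7 in octave 4 → absolute = 4×12 + 7 = 55
Transpose down 4: 55 - 4 = 51
51 = 4×12 + 3 → D# in octave 4
Result = D#4


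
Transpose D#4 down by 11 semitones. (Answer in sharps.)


Solution.
D#4: chromatic position 3 in octave 4 → absolute = 4×12 + 3 = 51
Transpose down 11: 51 - 11 = 40
40 = 3×12 + 4 → E in octave 3
Result = E3


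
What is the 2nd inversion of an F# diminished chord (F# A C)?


Root position: F# A C
2nd inversion: move root and 3rd up an octave
Bass note: C
Notes (bottom to top) = C F# A


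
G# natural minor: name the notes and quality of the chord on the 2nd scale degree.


Working:
G# natural minor scale: G# A# B C# D# E F#
Diatonic triad on degree 2 stacks scale notes 2, 4, 6: A# C# E
A#→C# = 3 semitones; A#→E = 6 semitones → diminished triad
= A# C# E (diminished)


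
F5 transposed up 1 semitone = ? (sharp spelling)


Let's work it out.
F5: chromatic position 5 in octave 5 → absolute = 5×12 + 5 = 65
Transpose up 1: 65 + 1 = 66
66 = 5×12 + 6 → F# in octave 5
Result = F#5


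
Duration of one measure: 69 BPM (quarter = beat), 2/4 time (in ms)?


Quarter-note beat duration = 60000 / 69 ms
Beats per measure (2/4) = 2
One measure = 2 × 60000 / 69 = 120000 / 69 ms
= 1739.1 ms


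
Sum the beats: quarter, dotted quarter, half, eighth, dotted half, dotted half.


Beat values:
  quarter = 1 beat
  dotted quarter = 1.5 beats
  half = 2 beats
  eighth = 0.5 beats
  dotted half = 3 beats
  dotted half = 3 beats
Sum = 1 + 1.5 + 2 + 0.5 + 3 + 3
= 11 beats


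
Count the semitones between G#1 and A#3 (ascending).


Solution.
Absolute semitone position = octave×12 + chromatic position
G#1: 1×12 + 8 = 20
A#3: 3×12 + 10 = 46
Difference = 46 - 20 = 26
= 26 semitones


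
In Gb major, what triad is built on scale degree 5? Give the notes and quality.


Gb major scale: Gb Ab Bb Cb Db Eb F
Diatonic triad on degree 5 stacks scale notes 5, 7, 2: Db F Ab
Db→F = 4 semitones; Db→Ab = 7 semitones → major triad
= Db F Ab (major)


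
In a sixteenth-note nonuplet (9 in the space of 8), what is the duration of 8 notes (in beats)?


Solution.
Nonuplet: 9 notes occupy the space of 8 sixteenth notes
Space = 8 × 1/4 = 2 beats
Each nonuplet note = 2 / 9 = 2/9 beats
8 notes = 8 × 2/9 = 16/9
= 16/9 beats


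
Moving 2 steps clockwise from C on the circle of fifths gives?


Step by step:
Each clockwise step on the circle of fifths moves up a perfect 5th
From C: C → G → D
= D


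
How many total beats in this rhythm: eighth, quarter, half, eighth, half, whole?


Beat values:
  eighth = 0.5 beats
  quarter = 1 beat
  half = 2 beats
  eighth = 0.5 beats
  half = 2 beats
  whole = 4 beats
Sum = 0.5 + 1 + 2 + 0.5 + 2 + 4
= 10 beats


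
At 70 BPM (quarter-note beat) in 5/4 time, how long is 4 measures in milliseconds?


Solution.
Quarter-note beat duration = 60000 / 70 ms
Beats per measure (5/4) = 5
One measure = 5 × 60000 / 70 = 300000 / 70 ms
4 measures = 4 × 300000 / 70 = 1200000 / 70
= 17142.9 ms


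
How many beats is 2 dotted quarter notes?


Solution.
Base quarter note = 1 beat
Dot 1 adds half the previous value: +1/2
One dotted quarter = 1 + 1/2 = 3/2
2 of them = 2 × 3/2 = 3
= 3 beats


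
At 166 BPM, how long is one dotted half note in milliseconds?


Step by step:
One quarter-note beat = 60000 / BPM = 60000 / 166 ms
Dotted half note = 3 × quarter note
Duration = 3 × 60000 / 166 = 180000 / 166
= 1084.3 ms


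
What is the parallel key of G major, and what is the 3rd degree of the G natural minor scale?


Solution.
Parallel keys share the same tonic but differ in mode
G major → parallel is G minor
G natural minor scale: G A Bb C D Eb F
= G minor; 3rd degree = Bb


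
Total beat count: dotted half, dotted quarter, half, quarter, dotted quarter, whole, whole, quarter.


Working:
Beat values:
  dotted half = 3 beats
  dotted quarter = 1.5 beats
  half = 2 beats
  quarter = 1 beat
  dotted quarter = 1.5 beats
  whole = 4 beats
  whole = 4 beats
  quarter = 1 beat
Sum = 3 + 1.5 + 2 + 1 + 1.5 + 4 + 4 + 1
= 18 beats


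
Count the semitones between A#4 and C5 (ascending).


Solution.
Absolute semitone position = octave×12 + chromatic position
A#4: 4×12 + 10 = 58
C5: 5×12 + 0 = 60
Difference = 60 - 58 = 2
= 2 semitones


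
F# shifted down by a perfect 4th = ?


perfect 4th: 4 letter names, 5 semitones
Letter: F - 3 → C
Pitch: F# - 5 semitones, spelled as a C → C#
= C#


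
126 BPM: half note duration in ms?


One quarter-note beat = 60000 / BPM = 60000 / 126 ms
Half note = 2 × quarter note
Duration = 2 × 60000 / 126 = 120000 / 126
= 952.4 ms


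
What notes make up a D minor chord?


Minor triad = root + minor 3rd (3 semitones) + perfect 5th (7 semitones)
A triad on D stacks thirds, so the chord tones use letter names D-F-A
Root: D
Minor 3rd above D: F
Perfect 5th above D: A
Chord = D F A


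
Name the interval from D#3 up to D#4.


Working:
Letter names: D → D spans 8 letter names → an octave
Semitones: D#3 → D#4 = 12 half-steps
An octave of 12 semitones is a perfect octave
= perfect octave


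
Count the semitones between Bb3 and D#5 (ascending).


Let's work it out.
Absolute semitone position = octave×12 + chromatic position
Bb3: 3×12 + 10 = 46
D#5: 5×12 + 3 = 63
Difference = 63 - 46 = 17
= 17 semitones


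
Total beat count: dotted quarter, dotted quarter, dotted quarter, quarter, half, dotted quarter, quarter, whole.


Step by step:
Beat values:
  dotted quarter = 1.5 beats
  dotted quarter = 1.5 beats
  dotted quarter = 1.5 beats
  quarter = 1 beat
  half = 2 beats
  dotted quarter = 1.5 beats
  quarter = 1 beat
  whole = 4 beats
Sum = 1.5 + 1.5 + 1.5 + 1 + 2 + 1.5 + 1 + 4
= 14 beats


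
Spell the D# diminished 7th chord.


Solution.
Diminished 7th chord = root + minor 3rd + diminished 5th + diminished 7th
Seventh chords stack in thirds, so the letter names are D-F-A-C
Root: D#
Minor 3rd above D#: F#
Diminished 5th above D#: A
Diminished 7th above D#: C
Chord = D# F# A C


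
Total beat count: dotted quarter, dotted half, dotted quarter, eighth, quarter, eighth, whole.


Solution.
Beat values:
  dotted quarter = 1.5 beats
  dotted half = 3 beats
  dotted quarter = 1.5 beats
  eighth = 0.5 beats
  quarter = 1 beat
  eighth = 0.5 beats
  whole = 4 beats
Sum = 1.5 + 3 + 1.5 + 0.5 + 1 + 0.5 + 4
= 12 beats


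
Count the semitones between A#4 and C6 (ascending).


Working:
Absolute semitone position = octave×12 + chromatic position
A#4: 4×12 + 10 = 58
C6: 6×12 + 0 = 72
Difference = 72 - 58 = 14
= 14 semitones


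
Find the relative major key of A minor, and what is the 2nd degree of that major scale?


The relative major shares the key signature and is a minor 3rd above the minor tonic
A minor 3rd above A is C
→ relative major of A minor is C major
C major scale: C D E F G A B
= C major; 2nd degree = D


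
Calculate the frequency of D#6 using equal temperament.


f = 440 × 2^(n/12) where n = semitones from A4
D#6: 18 semitones from A4
f = 440 × 2^(18/12)
f = 1244.51 Hz


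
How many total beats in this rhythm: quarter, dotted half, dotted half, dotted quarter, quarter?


Solution.
Beat values:
  quarter = 1 beat
  dotted half = 3 beats
  dotted half = 3 beats
  dotted quarter = 1.5 beats
  quarter = 1 beat
Sum = 1 + 3 + 3 + 1.5 + 1
= 9.5 beats


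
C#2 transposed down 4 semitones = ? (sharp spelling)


Working:
C#2: chromatic position 1 in octave 2 → absolute = 2×12 + 1 = 25
Transpose down 4: 25 - 4 = 21
21 = 1×12 + 9 → A in octave 1
Result = A1


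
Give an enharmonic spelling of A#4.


Step by step:
Enharmonic notes sound the same pitch but are spelled with different letter names
A# and Bb name the same pitch class
= Bb4


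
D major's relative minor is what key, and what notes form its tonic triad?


The relative minor shares the major's key signature and starts on its 6th degree
6th degree = a major 6th above the tonic; a major 6th above D is B
→ relative minor of D major is B minor
Tonic triad of B minor = root + minor 3rd + perfect 5th = B D F#
= B minor; triad = B D F#


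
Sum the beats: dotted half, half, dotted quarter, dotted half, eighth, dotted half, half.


Solution.
Beat values:
  dotted half = 3 beats
  half = 2 beats
  dotted quarter = 1.5 beats
  dotted half = 3 beats
  eighth = 0.5 beats
  dotted half = 3 beats
  half = 2 beats
Sum = 3 + 2 + 1.5 + 3 + 0.5 + 3 + 2
= 15 beats


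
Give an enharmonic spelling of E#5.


Working:
Enharmonic notes sound the same pitch but are spelled with different letter names
E# and F name the same pitch class
= F5


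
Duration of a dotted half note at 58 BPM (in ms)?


Working:
One quarter-note beat = 60000 / BPM = 60000 / 58 ms
Dotted half note = 3 × quarter note
Duration = 3 × 60000 / 58 = 180000 / 58
= 3103.4 ms


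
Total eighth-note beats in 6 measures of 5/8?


Time signature 5/8: the bottom number 8 means the eighth note gets one count
The top number 5 means 5 eighth-note beats per measure
Total = 5 × 6 measures
= 30 eighth-note beats


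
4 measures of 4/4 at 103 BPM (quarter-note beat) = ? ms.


Step by step:
Quarter-note beat duration = 60000 / 103 ms
Beats per measure (4/4) = 4
One measure = 4 × 60000 / 103 = 240000 / 103 ms
4 measures = 4 × 240000 / 103 = 960000 / 103
= 9320.4 ms


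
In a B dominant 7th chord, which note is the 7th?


Reasoning:
Dominant 7th chord = root + major 3rd + perfect 5th + minor 7th
Seventh chords stack in thirds, so the letter names are B-D-F-A
Root: B
Major 3rd above B: D#
Perfect 5th above B: F#
Minor 7th above B: A
The 7th = A


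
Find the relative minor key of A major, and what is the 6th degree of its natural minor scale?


Working:
The relative minor shares the major's key signature and starts on its 6th degree
6th degree = a major 6th above the tonic; a major 6th above A is F#
→ relative minor of A major is F# minor
F# natural minor scale: F# G# A B C# D E
= F# minor; 6th degree = D


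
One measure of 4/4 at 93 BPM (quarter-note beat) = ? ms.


Working:
Quarter-note beat duration = 60000 / 93 ms
Beats per measure (4/4) = 4
One measure = 4 × 60000 / 93 = 240000 / 93 ms
= 2580.6 ms


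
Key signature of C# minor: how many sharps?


Let's work it out.
Sharp minor keys follow the circle of fifths: A(0), E(1), B(2), F#(3), C#(4), G#(5), D#(6), A#(7)
C# minor has 4 sharps
Order of sharps: F# C# G# D# A# E# B# → first 4: F#, C#, G#, D#
= 4 sharps


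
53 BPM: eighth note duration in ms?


Step by step:
One quarter-note beat = 60000 / BPM = 60000 / 53 ms
Eighth note = 1/2 × quarter note
Duration = 1/2 × 60000 / 53 = 30000 / 53
= 566.0 ms


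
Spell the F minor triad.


Let's work it out.
Minor triad = root + minor 3rd (3 semitones) + perfect 5th (7 semitones)
A triad on F stacks thirds, so the chord tones use letter names F-A-C
Root: F
Minor 3rd above F: Ab
Perfect 5th above F: C
Chord = F Ab C


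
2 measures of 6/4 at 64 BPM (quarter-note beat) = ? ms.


Quarter-note beat duration = 60000 / 64 ms
Beats per measure (6/4) = 6
One measure = 6 × 60000 / 64 = 360000 / 64 ms
2 measures = 2 × 360000 / 64 = 720000 / 64
= 11250.0 ms


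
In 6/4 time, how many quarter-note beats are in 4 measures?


Working:
Time signature 6/4: the bottom number 4 means the quarter note gets one count
The top number 6 means 6 quarter-note beats per measure
Total = 6 × 4 measures
= 24 quarter-note beats


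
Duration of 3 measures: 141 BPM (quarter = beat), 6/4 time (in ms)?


Let's work it out.
Quarter-note beat duration = 60000 / 141 ms
Beats per measure (6/4) = 6
One measure = 6 × 60000 / 141 = 360000 / 141 ms
3 measures = 3 × 360000 / 141 = 1080000 / 141
= 7659.6 ms


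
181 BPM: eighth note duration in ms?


Reasoning:
One quarter-note beat = 60000 / BPM = 60000 / 181 ms
Eighth note = 1/2 × quarter note
Duration = 1/2 × 60000 / 181 = 30000 / 181
= 165.7 ms


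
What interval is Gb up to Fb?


Let's work it out.
Letter names: G → F spans 7 letter names → a 7th
Semitones: Gb → Fb = 10 half-steps
A 7th of 10 semitones is a minor 7th
= minor 7th


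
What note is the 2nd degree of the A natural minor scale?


Working:
Natural minor scale pattern: W-H-W-W-H-W-W (2-1-2-2-1-2-2 semitones)
Starting from A:
  A + 2 semitones → B
  B + 1 semitone → C
  C + 2 semitones → D
  D + 2 semitones → E
  E + 1 semitone → F
  F + 2 semitones → G
  G + 2 semitones → A
Scale: A B C D E F G
Degree 2 = B


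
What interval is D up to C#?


Step by step:
Letter names: D → C spans 7 letter names → a 7th
Semitones: D → C# = 11 half-steps
A 7th of 11 semitones is a major 7th
= major 7th


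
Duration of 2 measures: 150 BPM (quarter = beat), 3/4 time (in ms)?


Reasoning:
Quarter-note beat duration = 60000 / 150 ms
Beats per measure (3/4) = 3
One measure = 3 × 60000 / 150 = 180000 / 150 ms
2 measures = 2 × 180000 / 150 = 360000 / 150
= 2400.0 ms


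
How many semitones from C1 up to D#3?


Absolute semitone position = octave×12 + chromatic position
C1: 1×12 + 0 = 12
D#3: 3×12 + 3 = 39
Difference = 39 - 12 = 27
= 27 semitones


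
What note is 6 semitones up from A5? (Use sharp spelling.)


A5: chromatic position 9 in octave 5 → absolute = 5×12 + 9 = 69
Transpose up 6: 69 + 6 = 75
75 = 6×12 + 3 → D# in octave 6
Result = D#6


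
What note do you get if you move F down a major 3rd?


major 3rd: 3 letter names, 4 semitones
Letter: F - 2 → D
Pitch: F - 4 semitones, spelled as a D → Db
= Db


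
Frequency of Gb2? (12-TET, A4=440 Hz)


Step by step:
f = 440 × 2^(n/12) where n = semitones from A4
Gb2: -27 semitones from A4
f = 440 × 2^(-27/12)
f = 92.50 Hz


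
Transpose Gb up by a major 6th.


Step by step:
major 6th: 6 letter names, 9 semitones
Letter: G + 5 → E
Pitch: Gb + 9 semitones, spelled as an E → Eb
= Eb


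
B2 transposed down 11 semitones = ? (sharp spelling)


Step by step:
B2: chromatic position 11 in octave 2 → absolute = 2×12 + 11 = 35
Transpose down 11: 35 - 11 = 24
24 = 2×12 + 0 → C in octave 2
Result = C2


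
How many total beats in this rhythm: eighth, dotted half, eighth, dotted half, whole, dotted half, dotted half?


Reasoning:
Beat values:
  eighth = 0.5 beats
  dotted half = 3 beats
  eighth = 0.5 beats
  dotted half = 3 beats
  whole = 4 beats
  dotted half = 3 beats
  dotted half = 3 beats
Sum = 0.5 + 3 + 0.5 + 3 + 4 + 3 + 3
= 17 beats


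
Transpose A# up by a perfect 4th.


Working:
perfect 4th: 4 letter names, 5 semitones
Letter: A + 3 → D
Pitch: A# + 5 semitones, spelled as a D → D#
= D#


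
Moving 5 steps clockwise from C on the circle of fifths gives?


Each clockwise step on the circle of fifths moves up a perfect 5th
From C: C → G → D → A → E → B
= B


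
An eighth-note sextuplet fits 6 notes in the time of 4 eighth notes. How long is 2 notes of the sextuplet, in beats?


Solution.
Sextuplet: 6 notes occupy the space of 4 eighth notes
Space = 4 × 1/2 = 2 beats
Each sextuplet note = 2 / 6 = 1/3 beats
2 notes = 2 × 1/3 = 2/3
= 2/3 beats


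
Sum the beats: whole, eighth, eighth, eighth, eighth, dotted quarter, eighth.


Solution.
Beat values:
  whole = 4 beats
  eighth = 0.5 beats
  eighth = 0.5 beats
  eighth = 0.5 beats
  eighth = 0.5 beats
  dotted quarter = 1.5 beats
  eighth = 0.5 beats
Sum = 4 + 0.5 + 0.5 + 0.5 + 0.5 + 1.5 + 0.5
= 8 beats


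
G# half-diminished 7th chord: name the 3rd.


Working:
Half-diminished 7th chord = root + minor 3rd + diminished 5th + minor 7th
Seventh chords stack in thirds, so the letter names are G-B-D-F
Root: G#
Minor 3rd above G#: B
Diminished 5th above G#: D
Minor 7th above G#: F#
The 3rd = B


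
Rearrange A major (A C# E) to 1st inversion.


Root position: A C# E
1st inversion: move root up an octave
Bass note: C#
Notes (bottom to top) = C# E A


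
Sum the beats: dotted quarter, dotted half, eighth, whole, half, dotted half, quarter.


Solution.
Beat values:
  dotted quarter = 1.5 beats
  dotted half = 3 beats
  eighth = 0.5 beats
  whole = 4 beats
  half = 2 beats
  dotted half = 3 beats
  quarter = 1 beat
Sum = 1.5 + 3 + 0.5 + 4 + 2 + 3 + 1
= 15 beats


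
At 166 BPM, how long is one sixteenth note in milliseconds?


Let's work it out.
One quarter-note beat = 60000 / BPM = 60000 / 166 ms
Sixteenth note = 1/4 × quarter note
Duration = 1/4 × 60000 / 166 = 15000 / 166
= 90.4 ms


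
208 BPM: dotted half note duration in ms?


One quarter-note beat = 60000 / BPM = 60000 / 208 ms
Dotted half note = 3 × quarter note
Duration = 3 × 60000 / 208 = 180000 / 208
= 865.4 ms


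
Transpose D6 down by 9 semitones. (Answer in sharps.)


D6: chromatic position 2 in octave 6 → absolute = 6×12 + 2 = 74
Transpose down 9: 74 - 9 = 65
65 = 5×12 + 5 → F in octave 5
Result = F5


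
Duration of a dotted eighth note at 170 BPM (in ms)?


One quarter-note beat = 60000 / BPM = 60000 / 170 ms
Dotted eighth note = 3/4 × quarter note
Duration = 3/4 × 60000 / 170 = 45000 / 170
= 264.7 ms


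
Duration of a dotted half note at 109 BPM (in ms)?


Working:
One quarter-note beat = 60000 / BPM = 60000 / 109 ms
Dotted half note = 3 × quarter note
Duration = 3 × 60000 / 109 = 180000 / 109
= 1651.4 ms


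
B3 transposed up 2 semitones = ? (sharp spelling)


B3: chromatic position 11 in octave 3 → absolute = 3×12 + 11 = 47
Transpose up 2: 47 + 2 = 49
49 = 4×12 + 1 → C# in octave 4
Result = C#4


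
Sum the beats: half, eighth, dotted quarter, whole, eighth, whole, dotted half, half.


Reasoning:
Beat values:
  half = 2 beats
  eighth = 0.5 beats
  dotted quarter = 1.5 beats
  whole = 4 beats
  eighth = 0.5 beats
  whole = 4 beats
  dotted half = 3 beats
  half = 2 beats
Sum = 2 + 0.5 + 1.5 + 4 + 0.5 + 4 + 3 + 2
= 17.5 beats


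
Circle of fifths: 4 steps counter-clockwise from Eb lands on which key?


Solution.
Each counter-clockwise step moves down a perfect 5th (= up a perfect 4th)
From Eb: Eb → Ab → Db → F#/Gb → B
= B


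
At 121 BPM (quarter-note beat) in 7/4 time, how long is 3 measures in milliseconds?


Solution.
Quarter-note beat duration = 60000 / 121 ms
Beats per measure (7/4) = 7
One measure = 7 × 60000 / 121 = 420000 / 121 ms
3 measures = 3 × 420000 / 121 = 1260000 / 121
= 10413.2 ms


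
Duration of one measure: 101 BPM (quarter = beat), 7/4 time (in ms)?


Step by step:
Quarter-note beat duration = 60000 / 101 ms
Beats per measure (7/4) = 7
One measure = 7 × 60000 / 101 = 420000 / 101 ms
= 4158.4 ms


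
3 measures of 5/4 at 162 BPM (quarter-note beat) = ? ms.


Reasoning:
Quarter-note beat duration = 60000 / 162 ms
Beats per measure (5/4) = 5
One measure = 5 × 60000 / 162 = 300000 / 162 ms
3 measures = 3 × 300000 / 162 = 900000 / 162
= 5555.6 ms


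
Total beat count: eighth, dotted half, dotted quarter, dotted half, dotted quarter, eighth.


Working:
Beat values:
  eighth = 0.5 beats
  dotted half = 3 beats
  dotted quarter = 1.5 beats
  dotted half = 3 beats
  dotted quarter = 1.5 beats
  eighth = 0.5 beats
Sum = 0.5 + 3 + 1.5 + 3 + 1.5 + 0.5
= 10 beats


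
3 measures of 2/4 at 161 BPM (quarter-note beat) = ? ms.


Quarter-note beat duration = 60000 / 161 ms
Beats per measure (2/4) = 2
One measure = 2 × 60000 / 161 = 120000 / 161 ms
3 measures = 3 × 120000 / 161 = 360000 / 161
= 2236.0 ms


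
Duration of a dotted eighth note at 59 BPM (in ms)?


Working:
One quarter-note beat = 60000 / BPM = 60000 / 59 ms
Dotted eighth note = 3/4 × quarter note
Duration = 3/4 × 60000 / 59 = 45000 / 59
= 762.7 ms


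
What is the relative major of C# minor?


Reasoning:
The relative major shares the key signature and is a minor 3rd above the minor tonic
A minor 3rd above C# is E
→ relative major of C# minor is E major
= E major


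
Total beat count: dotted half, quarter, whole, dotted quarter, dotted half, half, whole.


Step by step:
Beat values:
  dotted half = 3 beats
  quarter = 1 beat
  whole = 4 beats
  dotted quarter = 1.5 beats
  dotted half = 3 beats
  half = 2 beats
  whole = 4 beats
Sum = 3 + 1 + 4 + 1.5 + 3 + 2 + 4
= 18.5 beats


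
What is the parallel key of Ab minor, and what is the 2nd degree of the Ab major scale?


Parallel keys share the same tonic but differ in mode
Ab minor → parallel is Ab major
Ab major scale: Ab Bb C Db Eb F G
= Ab major; 2nd degree = Bb


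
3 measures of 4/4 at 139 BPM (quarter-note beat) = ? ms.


Working:
Quarter-note beat duration = 60000 / 139 ms
Beats per measure (4/4) = 4
One measure = 4 × 60000 / 139 = 240000 / 139 ms
3 measures = 3 × 240000 / 139 = 720000 / 139
= 5179.9 ms


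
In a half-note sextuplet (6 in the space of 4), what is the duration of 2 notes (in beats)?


Working:
Sextuplet: 6 notes occupy the space of 4 half notes
Space = 4 × 2 = 8 beats
Each sextuplet note = 8 / 6 = 4/3 beats
2 notes = 2 × 4/3 = 8/3
= 8/3 beats


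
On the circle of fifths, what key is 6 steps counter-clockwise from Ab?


Let's work it out.
Each counter-clockwise step moves down a perfect 5th (= up a perfect 4th)
From Ab: Ab → Db → F#/Gb → B → E → A → D
= D


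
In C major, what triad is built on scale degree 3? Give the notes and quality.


C major scale: C D E F G A B
Diatonic triad on degree 3 stacks scale notes 3, 5, 7: E G B
E→G = 3 semitones; E→B = 7 semitones → minor triad
= E G B (minor)


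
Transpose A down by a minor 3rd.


Solution.
minor 3rd: 3 letter names, 3 semitones
Letter: A - 2 → F
Pitch: A - 3 semitones, spelled as an F → F#
= F#


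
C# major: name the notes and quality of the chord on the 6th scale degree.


C# major scale: C# D# E# F# G# A# B#
Diatonic triad on degree 6 stacks scale notes 6, 1, 3: A# C# E#
A#→C# = 3 semitones; A#→E# = 7 semitones → minor triad
= A# C# E# (minor)


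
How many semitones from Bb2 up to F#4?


Let's work it out.
Absolute semitone position = octave×12 + chromatic position
Bb2: 2×12 + 10 = 34
F#4: 4×12 + 6 = 54
Difference = 54 - 34 = 20
= 20 semitones


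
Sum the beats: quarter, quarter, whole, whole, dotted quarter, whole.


Beat values:
  quarter = 1 beat
  quarter = 1 beat
  whole = 4 beats
  whole = 4 beats
  dotted quarter = 1.5 beats
  whole = 4 beats
Sum = 1 + 1 + 4 + 4 + 1.5 + 4
= 15.5 beats


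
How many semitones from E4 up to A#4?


Reasoning:
Absolute semitone position = octave×12 + chromatic position
E4: 4×12 + 4 = 52
A#4: 4×12 + 10 = 58
Difference = 58 - 52 = 6
= 6 semitones


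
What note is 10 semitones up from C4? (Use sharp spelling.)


Reasoning:
C4: chromatic position 0 in octave 4 → absolute = 4×12 + 0 = 48
Transpose up 10: 48 + 10 = 58
58 = 4×12 + 10 → A# in octave 4
Result = A#4


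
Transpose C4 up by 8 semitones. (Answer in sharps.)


Solution.
C4: chromatic position 0 in octave 4 → absolute = 4×12 + 0 = 48
Transpose up 8: 48 + 8 = 56
56 = 4×12 + 8 → G# in octave 4
Result = G#4


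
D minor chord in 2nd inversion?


Root position: D F A
2nd inversion: move root and 3rd up an octave
Bass note: A
Notes (bottom to top) = A D F


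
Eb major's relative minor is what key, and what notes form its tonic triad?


Working:
The relative minor shares the major's key signature and starts on its 6th degree
6th degree = a major 6th above the tonic; a major 6th above Eb is C
→ relative minor of Eb major is C minor
Tonic triad of C minor = root + minor 3rd + perfect 5th = C Eb G
= C minor; triad = C Eb G


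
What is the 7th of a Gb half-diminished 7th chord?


Half-diminished 7th chord = root + minor 3rd + diminished 5th + minor 7th
Seventh chords stack in thirds, so the letter names are G-B-D-F
Root: Gb
Minor 3rd above Gb: Bbb
Diminished 5th above Gb: Dbb
Minor 7th above Gb: Fb
The 7th = Fb


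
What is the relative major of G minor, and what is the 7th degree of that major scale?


The relative major shares the key signature and is a minor 3rd above the minor tonic
A minor 3rd above G is Bb
→ relative major of G minor is Bb major
Bb major scale: Bb C D Eb F G A
= Bb major; 7th degree = A


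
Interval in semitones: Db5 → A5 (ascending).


Let's work it out.
Absolute semitone position = octave×12 + chromatic position
Db5: 5×12 + 1 = 61
A5: 5×12 + 9 = 69
Difference = 69 - 61 = 8
= 8 semitones


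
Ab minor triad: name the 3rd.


Reasoning:
Minor triad = root + minor 3rd (3 semitones) + perfect 5th (7 semitones)
A triad on Ab stacks thirds, so the chord tones use letter names A-C-E
Root: Ab
Minor 3rd above Ab: Cb
Perfect 5th above Ab: Eb
The 3rd = Cb


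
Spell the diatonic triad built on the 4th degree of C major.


Working:
C major scale: C D E F G A B
Diatonic triad on degree 4 stacks scale notes 4, 6, 1: F A C
F→A = 4 semitones; F→C = 7 semitones → major triad
= F A C (major)


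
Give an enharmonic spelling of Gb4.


Enharmonic notes sound the same pitch but are spelled with different letter names
Gb and F# name the same pitch class
= F#4


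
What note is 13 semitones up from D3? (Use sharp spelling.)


D3: chromatic position 2 in octave 3 → absolute = 3×12 + 2 = 38
Transpose up 13: 38 + 13 = 51
51 = 4×12 + 3 → D# in octave 4
Result = D#4


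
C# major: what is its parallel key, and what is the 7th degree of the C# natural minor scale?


Let's work it out.
Parallel keys share the same tonic but differ in mode
C# major → parallel is C# minor
C# natural minor scale: C# D# E F# G# A B
= C# minor; 7th degree = B


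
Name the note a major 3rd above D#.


Working:
A 3rd spans 3 letter names, so from D we land on F
A major 3rd = 4 semitones above D#
Spell F at that pitch: F##
= F##


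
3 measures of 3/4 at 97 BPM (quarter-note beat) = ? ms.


Step by step:
Quarter-note beat duration = 60000 / 97 ms
Beats per measure (3/4) = 3
One measure = 3 × 60000 / 97 = 180000 / 97 ms
3 measures = 3 × 180000 / 97 = 540000 / 97
= 5567.0 ms


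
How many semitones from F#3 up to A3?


Working:
Absolute semitone position = octave×12 + chromatic position
F#3: 3×12 + 6 = 42
A3: 3×12 + 9 = 45
Difference = 45 - 42 = 3
= 3 semitones


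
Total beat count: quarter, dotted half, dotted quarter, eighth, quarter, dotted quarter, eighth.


Step by step:
Beat values:
  quarter = 1 beat
  dotted half = 3 beats
  dotted quarter = 1.5 beats
  eighth = 0.5 beats
  quarter = 1 beat
  dotted quarter = 1.5 beats
  eighth = 0.5 beats
Sum = 1 + 3 + 1.5 + 0.5 + 1 + 1.5 + 0.5
= 9 beats


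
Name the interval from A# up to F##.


Let's work it out.
Letter names: A → F spans 6 letter names → a 6th
Semitones: A# → F## = 9 half-steps
A 6th of 9 semitones is a major 6th
= major 6th


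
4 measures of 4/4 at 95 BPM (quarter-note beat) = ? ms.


Working:
Quarter-note beat duration = 60000 / 95 ms
Beats per measure (4/4) = 4
One measure = 4 × 60000 / 95 = 240000 / 95 ms
4 measures = 4 × 240000 / 95 = 960000 / 95
= 10105.3 ms


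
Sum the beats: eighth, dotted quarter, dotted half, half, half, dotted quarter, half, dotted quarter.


Beat values:
  eighth = 0.5 beats
  dotted quarter = 1.5 beats
  dotted half = 3 beats
  half = 2 beats
  half = 2 beats
  dotted quarter = 1.5 beats
  half = 2 beats
  dotted quarter = 1.5 beats
Sum = 0.5 + 1.5 + 3 + 2 + 2 + 1.5 + 2 + 1.5
= 14 beats


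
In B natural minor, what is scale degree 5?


Working:
Natural minor scale pattern: W-H-W-W-H-W-W (2-1-2-2-1-2-2 semitones)
Starting from B:
  B + 2 semitones → C#
  C# + 1 semitone → D
  D + 2 semitones → E
  E + 2 semitones → F#
  F# + 1 semitone → G
  G + 2 semitones → A
  A + 2 semitones → B
Scale: B C# D E F# G A
Degree 5 = F#


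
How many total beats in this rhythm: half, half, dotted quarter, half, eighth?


Solution.
Beat values:
  half = 2 beats
  half = 2 beats
  dotted quarter = 1.5 beats
  half = 2 beats
  eighth = 0.5 beats
Sum = 2 + 2 + 1.5 + 2 + 0.5
= 8 beats


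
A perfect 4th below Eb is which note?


A 4th spans 4 letter names, so from E we land on B
A perfect 4th = 5 semitones below Eb
Spell B at that pitch: Bb
= Bb


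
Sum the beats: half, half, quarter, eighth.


Beat values:
  half = 2 beats
  half = 2 beats
  quarter = 1 beat
  eighth = 0.5 beats
Sum = 2 + 2 + 1 + 0.5
= 5.5 beats


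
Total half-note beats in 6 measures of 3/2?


Working:
Time signature 3/2: the bottom number 2 means the half note gets one count
The top number 3 means 3 half-note beats per measure
Total = 3 × 6 measures
= 18 half-note beats


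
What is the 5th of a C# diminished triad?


Step by step:
Diminished triad = root + minor 3rd (3 semitones) + diminished 5th (6 semitones)
A triad on C# stacks thirds, so the chord tones use letter names C-E-G
Root: C#
Minor 3rd above C#: E
Diminished 5th above C#: G
The 5th = G


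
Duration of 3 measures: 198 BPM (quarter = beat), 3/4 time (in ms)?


Solution.
Quarter-note beat duration = 60000 / 198 ms
Beats per measure (3/4) = 3
One measure = 3 × 60000 / 198 = 180000 / 198 ms
3 measures = 3 × 180000 / 198 = 540000 / 198
= 2727.3 ms


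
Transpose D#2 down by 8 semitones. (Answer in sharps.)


Let's work it out.
D#2: chromatic position 3 in octave 2 → absolute = 2×12 + 3 = 27
Transpose down 8: 27 - 8 = 19
19 = 1×12 + 7 → G in octave 1
Result = G1


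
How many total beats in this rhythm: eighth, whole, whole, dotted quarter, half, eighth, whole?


Beat values:
  eighth = 0.5 beats
  whole = 4 beats
  whole = 4 beats
  dotted quarter = 1.5 beats
  half = 2 beats
  eighth = 0.5 beats
  whole = 4 beats
Sum = 0.5 + 4 + 4 + 1.5 + 2 + 0.5 + 4
= 16.5 beats


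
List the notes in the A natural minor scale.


Natural minor scale pattern: W-H-W-W-H-W-W (2-1-2-2-1-2-2 semitones)
Starting from A:
  A + 2 semitones → B
  B + 1 semitone → C
  C + 2 semitones → D
  D + 2 semitones → E
  E + 1 semitone → F
  F + 2 semitones → G
  G + 2 semitones → A
Scale = A B C D E F G


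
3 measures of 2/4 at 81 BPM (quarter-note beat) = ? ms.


Let's work it out.
Quarter-note beat duration = 60000 / 81 ms
Beats per measure (2/4) = 2
One measure = 2 × 60000 / 81 = 120000 / 81 ms
3 measures = 3 × 120000 / 81 = 360000 / 81
= 4444.4 ms


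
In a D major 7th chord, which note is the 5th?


Reasoning:
Major 7th chord = root + major 3rd + perfect 5th + major 7th
Seventh chords stack in thirds, so the letter names are D-F-A-C
Root: D
Major 3rd above D: F#
Perfect 5th above D: A
Major 7th above D: C#
The 5th = A


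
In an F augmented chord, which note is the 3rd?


Step by step:
Augmented triad = root + major 3rd (4 semitones) + augmented 5th (8 semitones)
A triad on F stacks thirds, so the chord tones use letter names F-A-C
Root: F
Major 3rd above F: A
Augmented 5th above F: C#
The 3rd = A
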